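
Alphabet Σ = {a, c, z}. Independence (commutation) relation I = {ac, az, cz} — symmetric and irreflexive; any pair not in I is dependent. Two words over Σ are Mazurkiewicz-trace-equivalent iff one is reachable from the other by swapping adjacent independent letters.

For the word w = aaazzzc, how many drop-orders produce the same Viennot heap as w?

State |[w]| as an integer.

piece 0:a — minimal
piece 1:a rests on {0:a}
piece 2:a rests on {1:a}
piece 3:z — minimal
piece 4:z rests on {3:z}
piece 5:z rests on {4:z}
piece 6:c — minimal
minimal pieces: {0:a, 3:z, 6:c}
ways to finish when only these pieces remain (= sum over removing one remaining piece with nothing left below it):
  1 left: {2}→1  {5}→1  {6}→1
  2 left: {1,2}→1  {2,5}→2  {2,6}→2  {4,5}→1  {5,6}→2
  3 left: {0,1,2}→1  {1,2,5}→3  {1,2,6}→3  {2,4,5}→3  {2,5,6}→6  {3,4,5}→1  {4,5,6}→3
  4 left: {0,1,2,5}→4  {0,1,2,6}→4  {1,2,4,5}→6  {1,2,5,6}→12  {2,3,4,5}→4  {2,4,5,6}→12  {3,4,5,6}→4
  5 left: {0,1,2,4,5}→10  {0,1,2,5,6}→20  {1,2,3,4,5}→10  {1,2,4,5,6}→30  {2,3,4,5,6}→20
  placing 0:a first → 60 extensions
  placing 3:z first → 60 extensions
  placing 6:c first → 20 extensions
total linear extensions = 140

140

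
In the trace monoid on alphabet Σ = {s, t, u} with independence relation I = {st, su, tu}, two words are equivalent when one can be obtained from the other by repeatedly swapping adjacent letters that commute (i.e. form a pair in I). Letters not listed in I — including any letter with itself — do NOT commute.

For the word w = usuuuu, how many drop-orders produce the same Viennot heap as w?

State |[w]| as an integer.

piece 0:u — minimal
piece 1:s — minimal
piece 2:u rests on {0:u}
piece 3:u rests on {2:u}
piece 4:u rests on {3:u}
piece 5:u rests on {4:u}
minimal pieces: {0:u, 1:s}
ways to finish when only these pieces remain (= sum over removing one remaining piece with nothing left below it):
  1 left: {1}→1  {5}→1
  2 left: {1,5}→2  {4,5}→1
  3 left: {1,4,5}→3  {3,4,5}→1
  4 left: {1,3,4,5}→4  {2,3,4,5}→1
  placing 0:u first → 5 extensions
  placing 1:s first → 1 extensions
total linear extensions = 6

6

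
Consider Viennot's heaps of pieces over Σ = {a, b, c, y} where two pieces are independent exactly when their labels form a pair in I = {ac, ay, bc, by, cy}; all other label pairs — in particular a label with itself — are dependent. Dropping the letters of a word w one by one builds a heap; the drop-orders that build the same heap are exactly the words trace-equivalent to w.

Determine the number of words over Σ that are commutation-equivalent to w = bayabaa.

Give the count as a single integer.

piece 0:b — minimal
piece 1:a rests on {0:b}
piece 2:y — minimal
piece 3:a rests on {1:a}
piece 4:b rests on {3:a}
piece 5:a rests on {4:b}
piece 6:a rests on {5:a}
minimal pieces: {0:b, 2:y}
ways to finish when only these pieces remain (= sum over removing one remaining piece with nothing left below it):
  1 left: {2}→1  {6}→1
  2 left: {2,6}→2  {5,6}→1
  3 left: {2,5,6}→3  {4,5,6}→1
  4 left: {2,4,5,6}→4  {3,4,5,6}→1
  5 left: {1,3,4,5,6}→1  {2,3,4,5,6}→5
  placing 0:b first → 6 extensions
  placing 2:y first → 1 extensions
total linear extensions = 7

7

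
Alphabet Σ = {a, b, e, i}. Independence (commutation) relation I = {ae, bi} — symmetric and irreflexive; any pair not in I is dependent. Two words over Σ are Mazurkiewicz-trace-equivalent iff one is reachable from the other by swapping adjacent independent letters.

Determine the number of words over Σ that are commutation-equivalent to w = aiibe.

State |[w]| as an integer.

#0=a has no predecessor
#1=i depends on [0:a]
#2=i depends on [1:i]
#3=b depends on [0:a]
#4=e depends on [2:i, 3:b]
sources: [0:a]
N(rest) = Σ N(rest − s) over sources s of rest; N(one piece) = 1:
  size 1 → [4]=1
  size 2 → [2,4]=1  [3,4]=1
  size 3 → [1,2,4]=1  [2,3,4]=2
  first=0(a) contributes 3

3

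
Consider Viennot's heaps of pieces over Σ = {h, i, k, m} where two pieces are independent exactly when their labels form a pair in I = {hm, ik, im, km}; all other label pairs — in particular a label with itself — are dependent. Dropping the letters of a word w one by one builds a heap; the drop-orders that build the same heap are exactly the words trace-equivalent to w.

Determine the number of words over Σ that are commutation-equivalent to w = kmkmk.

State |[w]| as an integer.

10

#0=k has no predecessor
#1=m has no predecessor
#2=k depends on [0:k]
#3=m depends on [1:m]
#4=k depends on [2:k]
sources: [0:k, 1:m]
N(rest) = Σ N(rest − s) over sources s of rest; N(one piece) = 1:
  size 1 → [3]=1  [4]=1
  size 2 → [1,3]=1  [2,4]=1  [3,4]=2
  size 3 → [0,2,4]=1  [1,3,4]=3  [2,3,4]=3
  first=0(k) contributes 6
  first=1(m) contributes 4
|[w]| = 10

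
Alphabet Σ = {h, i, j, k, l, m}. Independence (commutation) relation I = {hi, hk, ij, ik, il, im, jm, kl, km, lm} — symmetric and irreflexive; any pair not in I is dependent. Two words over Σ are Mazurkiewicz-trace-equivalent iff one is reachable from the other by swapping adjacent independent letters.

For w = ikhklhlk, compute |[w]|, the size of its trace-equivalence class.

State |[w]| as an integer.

0(i) covers ∅
1(k) covers ∅
2(h) covers ∅
3(k) covers 1:k
4(l) covers 2:h
5(h) covers 4:l
6(l) covers 5:h
7(k) covers 3:k
floor of heap: 0:i, 1:k, 2:h
completions by unplaced set U, small U first (add the entries for U minus each lowest piece of U):
  |U|=1: {0}:1  {6}:1  {7}:1
  |U|=2: {0,6}:2  {0,7}:2  {3,7}:1  {5,6}:1  {6,7}:2
  |U|=3: {0,3,7}:3  {0,5,6}:3  {0,6,7}:6  {1,3,7}:1  {3,6,7}:3  {4,5,6}:1  {5,6,7}:3
  |U|=4: {0,1,3,7}:4  {0,3,6,7}:12  {0,4,5,6}:4  {0,5,6,7}:12  {1,3,6,7}:4  {2,4,5,6}:1  {3,5,6,7}:6  {4,5,6,7}:4
  |U|=5: {0,1,3,6,7}:20  {0,2,4,5,6}:5  {0,3,5,6,7}:30  {0,4,5,6,7}:20  {1,3,5,6,7}:10  {2,4,5,6,7}:5  {3,4,5,6,7}:10
  |U|=6: {0,1,3,5,6,7}:60  {0,2,4,5,6,7}:30  {0,3,4,5,6,7}:60  {1,3,4,5,6,7}:20  {2,3,4,5,6,7}:15
  start at 0(i): 35
  start at 1(k): 105
  start at 2(h): 140
sum over floor = 280

280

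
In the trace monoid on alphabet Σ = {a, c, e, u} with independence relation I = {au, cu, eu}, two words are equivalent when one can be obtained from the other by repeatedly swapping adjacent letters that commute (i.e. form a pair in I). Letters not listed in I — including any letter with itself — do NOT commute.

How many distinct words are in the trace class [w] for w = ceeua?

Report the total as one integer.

5

#0=c has no predecessor
#1=e depends on [0:c]
#2=e depends on [1:e]
#3=u has no predecessor
#4=a depends on [2:e]
sources: [0:c, 3:u]
N(rest) = Σ N(rest − s) over sources s of rest; N(one piece) = 1:
  size 1 → [3]=1  [4]=1
  size 2 → [2,4]=1  [3,4]=2
  size 3 → [1,2,4]=1  [2,3,4]=3
  first=0(c) contributes 4
  first=3(u) contributes 1
|[w]| = 5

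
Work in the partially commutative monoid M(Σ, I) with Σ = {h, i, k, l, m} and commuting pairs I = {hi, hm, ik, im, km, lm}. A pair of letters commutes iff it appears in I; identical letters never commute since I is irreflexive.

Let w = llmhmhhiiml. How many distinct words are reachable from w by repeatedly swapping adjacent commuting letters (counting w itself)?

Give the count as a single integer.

piece 0:l — minimal
piece 1:l rests on {0:l}
piece 2:m — minimal
piece 3:h rests on {1:l}
piece 4:m rests on {2:m}
piece 5:h rests on {3:h}
piece 6:h rests on {5:h}
piece 7:i rests on {1:l}
piece 8:i rests on {7:i}
piece 9:m rests on {4:m}
piece 10:l rests on {6:h, 8:i}
minimal pieces: {0:l, 2:m}
ways to finish when only these pieces remain (= sum over removing one remaining piece with nothing left below it):
  1 left: {9}→1  {10}→1
  2 left: {4,9}→1  {6,10}→1  {8,10}→1  {9,10}→2
  3 left: {2,4,9}→1  {4,9,10}→3  {5,6,10}→1  {6,8,10}→2  {6,9,10}→3  {7,8,10}→1  {8,9,10}→3
  4 left: {2,4,9,10}→4  {3,5,6,10}→1  {4,6,9,10}→6  {4,8,9,10}→6  {5,6,8,10}→3  {5,6,9,10}→4  {6,7,8,10}→3  {6,8,9,10}→8  {7,8,9,10}→4
  5 left: {2,4,6,9,10}→10  {2,4,8,9,10}→10  {3,5,6,8,10}→4  {3,5,6,9,10}→5  {4,5,6,9,10}→10  {4,6,8,9,10}→20  {4,7,8,9,10}→10  {5,6,7,8,10}→6  {5,6,8,9,10}→15  {6,7,8,9,10}→15
  6 left: {2,4,5,6,9,10}→20  {2,4,6,8,9,10}→40  {2,4,7,8,9,10}→20  {3,4,5,6,9,10}→15  {3,5,6,7,8,10}→10  {3,5,6,8,9,10}→24  {4,5,6,8,9,10}→45  {4,6,7,8,9,10}→45  {5,6,7,8,9,10}→36
  7 left: {1,3,5,6,7,8,10}→10  {2,3,4,5,6,9,10}→35  {2,4,5,6,8,9,10}→105  {2,4,6,7,8,9,10}→105  {3,4,5,6,8,9,10}→84  {3,5,6,7,8,9,10}→70  {4,5,6,7,8,9,10}→126
  8 left: {0,1,3,5,6,7,8,10}→10  {1,3,5,6,7,8,9,10}→80  {2,3,4,5,6,8,9,10}→224  {2,4,5,6,7,8,9,10}→336  {3,4,5,6,7,8,9,10}→280
  9 left: {0,1,3,5,6,7,8,9,10}→90  {1,3,4,5,6,7,8,9,10}→360  {2,3,4,5,6,7,8,9,10}→840
  placing 0:l first → 1200 extensions
  placing 2:m first → 450 extensions
total linear extensions = 1650

1650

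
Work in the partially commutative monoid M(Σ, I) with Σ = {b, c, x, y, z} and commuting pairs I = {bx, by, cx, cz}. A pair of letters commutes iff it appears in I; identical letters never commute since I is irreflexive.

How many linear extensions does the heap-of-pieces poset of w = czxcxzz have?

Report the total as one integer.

21

#0=c has no predecessor
#1=z has no predecessor
#2=x depends on [1:z]
#3=c depends on [0:c]
#4=x depends on [2:x]
#5=z depends on [4:x]
#6=z depends on [5:z]
sources: [0:c, 1:z]
N(rest) = Σ N(rest − s) over sources s of rest; N(one piece) = 1:
  size 1 → [3]=1  [6]=1
  size 2 → [0,3]=1  [3,6]=2  [5,6]=1
  size 3 → [0,3,6]=3  [3,5,6]=3  [4,5,6]=1
  size 4 → [0,3,5,6]=6  [2,4,5,6]=1  [3,4,5,6]=4
  size 5 → [0,3,4,5,6]=10  [1,2,4,5,6]=1  [2,3,4,5,6]=5
  first=0(c) contributes 6
  first=1(z) contributes 15
|[w]| = 21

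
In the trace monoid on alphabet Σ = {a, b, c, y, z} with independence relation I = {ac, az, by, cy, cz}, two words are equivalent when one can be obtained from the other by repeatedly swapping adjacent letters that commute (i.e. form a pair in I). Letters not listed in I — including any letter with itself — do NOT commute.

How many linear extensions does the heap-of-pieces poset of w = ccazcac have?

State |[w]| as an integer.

105

drop 0:c onto floor
drop 1:c onto {0:c}
drop 2:a onto floor
drop 3:z onto floor
drop 4:c onto {1:c}
drop 5:a onto {2:a}
drop 6:c onto {4:c}
ground layer = {0:c, 2:a, 3:z}
drop-orders for the pieces not yet dropped (sum over which currently-grounded one goes next):
  1 to go: {3} 1  {5} 1  {6} 1
  2 to go: {2,5} 1  {3,5} 2  {3,6} 2  {4,6} 1  {5,6} 2
  3 to go: {1,4,6} 1  {2,3,5} 3  {2,5,6} 3  {3,4,6} 3  {3,5,6} 6  {4,5,6} 3
  4 to go: {0,1,4,6} 1  {1,3,4,6} 4  {1,4,5,6} 4  {2,3,5,6} 12  {2,4,5,6} 6  {3,4,5,6} 12
  5 to go: {0,1,3,4,6} 5  {0,1,4,5,6} 5  {1,2,4,5,6} 10  {1,3,4,5,6} 20  {2,3,4,5,6} 30
  if 0:c drops first: 60 orders
  if 2:a drops first: 30 orders
  if 3:z drops first: 15 orders
heap linearizations: 105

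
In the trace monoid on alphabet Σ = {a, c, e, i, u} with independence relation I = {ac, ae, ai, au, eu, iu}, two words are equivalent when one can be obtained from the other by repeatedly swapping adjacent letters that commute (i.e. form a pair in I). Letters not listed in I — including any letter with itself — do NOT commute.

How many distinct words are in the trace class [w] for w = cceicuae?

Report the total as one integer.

16

0(c) covers ∅
1(c) covers 0:c
2(e) covers 1:c
3(i) covers 2:e
4(c) covers 3:i
5(u) covers 4:c
6(a) covers ∅
7(e) covers 4:c
floor of heap: 0:c, 6:a
completions by unplaced set U, small U first (add the entries for U minus each lowest piece of U):
  |U|=1: {5}:1  {6}:1  {7}:1
  |U|=2: {5,6}:2  {5,7}:2  {6,7}:2
  |U|=3: {4,5,7}:2  {5,6,7}:6
  |U|=4: {3,4,5,7}:2  {4,5,6,7}:8
  |U|=5: {2,3,4,5,7}:2  {3,4,5,6,7}:10
  |U|=6: {1,2,3,4,5,7}:2  {2,3,4,5,6,7}:12
  start at 0(c): 14
  start at 6(a): 2
sum over floor = 16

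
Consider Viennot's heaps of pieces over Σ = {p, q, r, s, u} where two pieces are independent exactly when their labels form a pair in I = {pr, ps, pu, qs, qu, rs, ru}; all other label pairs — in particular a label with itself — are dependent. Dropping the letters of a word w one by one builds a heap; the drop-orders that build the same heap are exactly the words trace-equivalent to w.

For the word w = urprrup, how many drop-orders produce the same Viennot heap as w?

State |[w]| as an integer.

210

#0=u has no predecessor
#1=r has no predecessor
#2=p has no predecessor
#3=r depends on [1:r]
#4=r depends on [3:r]
#5=u depends on [0:u]
#6=p depends on [2:p]
sources: [0:u, 1:r, 2:p]
N(rest) = Σ N(rest − s) over sources s of rest; N(one piece) = 1:
  size 1 → [4]=1  [5]=1  [6]=1
  size 2 → [0,5]=1  [2,6]=1  [3,4]=1  [4,5]=2  [4,6]=2  [5,6]=2
  size 3 → [0,4,5]=3  [0,5,6]=3  [1,3,4]=1  [2,4,6]=3  [2,5,6]=3  [3,4,5]=3  [3,4,6]=3  [4,5,6]=6
  size 4 → [0,2,5,6]=6  [0,3,4,5]=6  [0,4,5,6]=12  [1,3,4,5]=4  [1,3,4,6]=4  [2,3,4,6]=6  [2,4,5,6]=12  [3,4,5,6]=12
  size 5 → [0,1,3,4,5]=10  [0,2,4,5,6]=30  [0,3,4,5,6]=30  [1,2,3,4,6]=10  [1,3,4,5,6]=20  [2,3,4,5,6]=30
  first=0(u) contributes 60
  first=1(r) contributes 90
  first=2(p) contributes 60
|[w]| = 210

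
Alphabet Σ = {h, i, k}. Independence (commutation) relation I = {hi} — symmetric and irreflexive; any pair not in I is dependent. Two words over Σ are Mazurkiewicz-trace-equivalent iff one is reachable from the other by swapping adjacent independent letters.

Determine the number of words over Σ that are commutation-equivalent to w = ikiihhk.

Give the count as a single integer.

6

#0=i has no predecessor
#1=k depends on [0:i]
#2=i depends on [1:k]
#3=i depends on [2:i]
#4=h depends on [1:k]
#5=h depends on [4:h]
#6=k depends on [3:i, 5:h]
sources: [0:i]
N(rest) = Σ N(rest − s) over sources s of rest; N(one piece) = 1:
  size 1 → [6]=1
  size 2 → [3,6]=1  [5,6]=1
  size 3 → [2,3,6]=1  [3,5,6]=2  [4,5,6]=1
  size 4 → [2,3,5,6]=3  [3,4,5,6]=3
  size 5 → [2,3,4,5,6]=6
  first=0(i) contributes 6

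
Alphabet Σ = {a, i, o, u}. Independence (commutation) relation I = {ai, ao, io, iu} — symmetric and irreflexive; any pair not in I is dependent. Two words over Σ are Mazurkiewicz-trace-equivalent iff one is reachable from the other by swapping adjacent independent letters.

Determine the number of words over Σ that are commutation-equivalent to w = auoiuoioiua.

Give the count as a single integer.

#0=a has no predecessor
#1=u depends on [0:a]
#2=o depends on [1:u]
#3=i has no predecessor
#4=u depends on [2:o]
#5=o depends on [4:u]
#6=i depends on [3:i]
#7=o depends on [5:o]
#8=i depends on [6:i]
#9=u depends on [7:o]
#10=a depends on [9:u]
sources: [0:a, 3:i]
N(rest) = Σ N(rest − s) over sources s of rest; N(one piece) = 1:
  size 1 → [8]=1  [10]=1
  size 2 → [6,8]=1  [8,10]=2  [9,10]=1
  size 3 → [3,6,8]=1  [6,8,10]=3  [7,9,10]=1  [8,9,10]=3
  size 4 → [3,6,8,10]=4  [5,7,9,10]=1  [6,8,9,10]=6  [7,8,9,10]=4
  size 5 → [3,6,8,9,10]=10  [4,5,7,9,10]=1  [5,7,8,9,10]=5  [6,7,8,9,10]=10
  size 6 → [2,4,5,7,9,10]=1  [3,6,7,8,9,10]=20  [4,5,7,8,9,10]=6  [5,6,7,8,9,10]=15
  size 7 → [1,2,4,5,7,9,10]=1  [2,4,5,7,8,9,10]=7  [3,5,6,7,8,9,10]=35  [4,5,6,7,8,9,10]=21
  size 8 → [0,1,2,4,5,7,9,10]=1  [1,2,4,5,7,8,9,10]=8  [2,4,5,6,7,8,9,10]=28  [3,4,5,6,7,8,9,10]=56
  size 9 → [0,1,2,4,5,7,8,9,10]=9  [1,2,4,5,6,7,8,9,10]=36  [2,3,4,5,6,7,8,9,10]=84
  first=0(a) contributes 120
  first=3(i) contributes 45
|[w]| = 165

165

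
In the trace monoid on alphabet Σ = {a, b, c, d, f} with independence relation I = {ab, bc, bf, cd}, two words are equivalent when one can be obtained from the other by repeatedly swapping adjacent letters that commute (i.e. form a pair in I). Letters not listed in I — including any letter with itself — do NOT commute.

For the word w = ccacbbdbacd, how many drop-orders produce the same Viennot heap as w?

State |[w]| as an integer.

piece 0:c — minimal
piece 1:c rests on {0:c}
piece 2:a rests on {1:c}
piece 3:c rests on {2:a}
piece 4:b — minimal
piece 5:b rests on {4:b}
piece 6:d rests on {2:a, 5:b}
piece 7:b rests on {6:d}
piece 8:a rests on {3:c, 6:d}
piece 9:c rests on {8:a}
piece 10:d rests on {7:b, 8:a}
minimal pieces: {0:c, 4:b}
ways to finish when only these pieces remain (= sum over removing one remaining piece with nothing left below it):
  1 left: {9}→1  {10}→1
  2 left: {7,10}→1  {9,10}→2
  3 left: {7,9,10}→3  {8,9,10}→2
  4 left: {3,8,9,10}→2  {7,8,9,10}→5
  5 left: {3,7,8,9,10}→7  {6,7,8,9,10}→5
  6 left: {3,6,7,8,9,10}→12  {5,6,7,8,9,10}→5
  7 left: {2,3,6,7,8,9,10}→12  {3,5,6,7,8,9,10}→17  {4,5,6,7,8,9,10}→5
  8 left: {1,2,3,6,7,8,9,10}→12  {2,3,5,6,7,8,9,10}→29  {3,4,5,6,7,8,9,10}→22
  9 left: {0,1,2,3,6,7,8,9,10}→12  {1,2,3,5,6,7,8,9,10}→41  {2,3,4,5,6,7,8,9,10}→51
  placing 0:c first → 92 extensions
  placing 4:b first → 53 extensions
total linear extensions = 145

145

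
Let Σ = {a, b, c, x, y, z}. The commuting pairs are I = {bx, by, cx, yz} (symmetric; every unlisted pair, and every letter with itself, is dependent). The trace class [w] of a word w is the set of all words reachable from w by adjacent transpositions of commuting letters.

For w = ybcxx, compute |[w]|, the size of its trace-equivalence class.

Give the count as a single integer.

#0=y has no predecessor
#1=b has no predecessor
#2=c depends on [0:y, 1:b]
#3=x depends on [0:y]
#4=x depends on [3:x]
sources: [0:y, 1:b]
N(rest) = Σ N(rest − s) over sources s of rest; N(one piece) = 1:
  size 1 → [2]=1  [4]=1
  size 2 → [1,2]=1  [2,4]=2  [3,4]=1
  size 3 → [1,2,4]=3  [2,3,4]=3
  first=0(y) contributes 6
  first=1(b) contributes 3
|[w]| = 9

9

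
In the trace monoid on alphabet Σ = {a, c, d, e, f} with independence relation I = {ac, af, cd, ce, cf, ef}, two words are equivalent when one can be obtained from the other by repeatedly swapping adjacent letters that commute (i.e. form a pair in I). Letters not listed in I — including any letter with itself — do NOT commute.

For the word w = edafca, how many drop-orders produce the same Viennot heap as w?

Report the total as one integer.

piece 0:e — minimal
piece 1:d rests on {0:e}
piece 2:a rests on {1:d}
piece 3:f rests on {1:d}
piece 4:c — minimal
piece 5:a rests on {2:a}
minimal pieces: {0:e, 4:c}
ways to finish when only these pieces remain (= sum over removing one remaining piece with nothing left below it):
  1 left: {3}→1  {4}→1  {5}→1
  2 left: {2,5}→1  {3,4}→2  {3,5}→2  {4,5}→2
  3 left: {2,3,5}→3  {2,4,5}→3  {3,4,5}→6
  4 left: {1,2,3,5}→3  {2,3,4,5}→12
  placing 0:e first → 15 extensions
  placing 4:c first → 3 extensions
total linear extensions = 18

18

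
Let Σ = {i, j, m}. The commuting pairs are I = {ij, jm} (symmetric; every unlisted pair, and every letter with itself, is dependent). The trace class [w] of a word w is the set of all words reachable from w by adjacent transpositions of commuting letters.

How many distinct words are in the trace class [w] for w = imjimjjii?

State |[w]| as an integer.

84

#0=i has no predecessor
#1=m depends on [0:i]
#2=j has no predecessor
#3=i depends on [1:m]
#4=m depends on [3:i]
#5=j depends on [2:j]
#6=j depends on [5:j]
#7=i depends on [4:m]
#8=i depends on [7:i]
sources: [0:i, 2:j]
N(rest) = Σ N(rest − s) over sources s of rest; N(one piece) = 1:
  size 1 → [6]=1  [8]=1
  size 2 → [5,6]=1  [6,8]=2  [7,8]=1
  size 3 → [2,5,6]=1  [4,7,8]=1  [5,6,8]=3  [6,7,8]=3
  size 4 → [2,5,6,8]=4  [3,4,7,8]=1  [4,6,7,8]=4  [5,6,7,8]=6
  size 5 → [1,3,4,7,8]=1  [2,5,6,7,8]=10  [3,4,6,7,8]=5  [4,5,6,7,8]=10
  size 6 → [0,1,3,4,7,8]=1  [1,3,4,6,7,8]=6  [2,4,5,6,7,8]=20  [3,4,5,6,7,8]=15
  size 7 → [0,1,3,4,6,7,8]=7  [1,3,4,5,6,7,8]=21  [2,3,4,5,6,7,8]=35
  first=0(i) contributes 56
  first=2(j) contributes 28
|[w]| = 84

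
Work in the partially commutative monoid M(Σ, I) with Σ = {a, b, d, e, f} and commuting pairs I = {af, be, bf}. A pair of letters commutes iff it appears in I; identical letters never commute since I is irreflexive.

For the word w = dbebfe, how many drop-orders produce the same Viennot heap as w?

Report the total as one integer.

10

0(d) covers ∅
1(b) covers 0:d
2(e) covers 0:d
3(b) covers 1:b
4(f) covers 2:e
5(e) covers 4:f
floor of heap: 0:d
completions by unplaced set U, small U first (add the entries for U minus each lowest piece of U):
  |U|=1: {3}:1  {5}:1
  |U|=2: {1,3}:1  {3,5}:2  {4,5}:1
  |U|=3: {1,3,5}:3  {2,4,5}:1  {3,4,5}:3
  |U|=4: {1,3,4,5}:6  {2,3,4,5}:4
  start at 0(d): 10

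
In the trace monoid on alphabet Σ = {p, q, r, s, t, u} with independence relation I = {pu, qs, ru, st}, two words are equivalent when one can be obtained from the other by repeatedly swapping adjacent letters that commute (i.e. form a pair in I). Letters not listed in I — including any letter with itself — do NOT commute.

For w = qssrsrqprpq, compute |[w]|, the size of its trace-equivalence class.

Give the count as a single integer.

drop 0:q onto floor
drop 1:s onto floor
drop 2:s onto {1:s}
drop 3:r onto {0:q, 2:s}
drop 4:s onto {3:r}
drop 5:r onto {4:s}
drop 6:q onto {5:r}
drop 7:p onto {6:q}
drop 8:r onto {7:p}
drop 9:p onto {8:r}
drop 10:q onto {9:p}
ground layer = {0:q, 1:s}
drop-orders for the pieces not yet dropped (sum over which currently-grounded one goes next):
  1 to go: {10} 1
  2 to go: {9,10} 1
  3 to go: {8,9,10} 1
  4 to go: {7,8,9,10} 1
  5 to go: {6,7,8,9,10} 1
  6 to go: {5,6,7,8,9,10} 1
  7 to go: {4,5,6,7,8,9,10} 1
  8 to go: {3,4,5,6,7,8,9,10} 1
  9 to go: {0,3,4,5,6,7,8,9,10} 1  {2,3,4,5,6,7,8,9,10} 1
  if 0:q drops first: 1 orders
  if 1:s drops first: 2 orders
heap linearizations: 3

3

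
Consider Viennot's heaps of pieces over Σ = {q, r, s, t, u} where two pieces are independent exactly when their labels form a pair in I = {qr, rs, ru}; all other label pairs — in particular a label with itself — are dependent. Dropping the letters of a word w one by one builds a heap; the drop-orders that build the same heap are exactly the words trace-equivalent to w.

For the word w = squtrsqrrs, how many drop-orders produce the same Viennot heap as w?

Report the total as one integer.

20

#0=s has no predecessor
#1=q depends on [0:s]
#2=u depends on [1:q]
#3=t depends on [2:u]
#4=r depends on [3:t]
#5=s depends on [3:t]
#6=q depends on [5:s]
#7=r depends on [4:r]
#8=r depends on [7:r]
#9=s depends on [6:q]
sources: [0:s]
N(rest) = Σ N(rest − s) over sources s of rest; N(one piece) = 1:
  size 1 → [8]=1  [9]=1
  size 2 → [6,9]=1  [7,8]=1  [8,9]=2
  size 3 → [4,7,8]=1  [5,6,9]=1  [6,8,9]=3  [7,8,9]=3
  size 4 → [4,7,8,9]=4  [5,6,8,9]=4  [6,7,8,9]=6
  size 5 → [4,6,7,8,9]=10  [5,6,7,8,9]=10
  size 6 → [4,5,6,7,8,9]=20
  size 7 → [3,4,5,6,7,8,9]=20
  size 8 → [2,3,4,5,6,7,8,9]=20
  first=0(s) contributes 20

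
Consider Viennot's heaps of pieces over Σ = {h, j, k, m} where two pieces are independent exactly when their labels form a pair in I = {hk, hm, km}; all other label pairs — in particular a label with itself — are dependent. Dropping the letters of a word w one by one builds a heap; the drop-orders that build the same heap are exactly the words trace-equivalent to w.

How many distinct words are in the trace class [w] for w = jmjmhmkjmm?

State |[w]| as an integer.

piece 0:j — minimal
piece 1:m rests on {0:j}
piece 2:j rests on {1:m}
piece 3:m rests on {2:j}
piece 4:h rests on {2:j}
piece 5:m rests on {3:m}
piece 6:k rests on {2:j}
piece 7:j rests on {4:h, 5:m, 6:k}
piece 8:m rests on {7:j}
piece 9:m rests on {8:m}
minimal pieces: {0:j}
ways to finish when only these pieces remain (= sum over removing one remaining piece with nothing left below it):
  1 left: {9}→1
  2 left: {8,9}→1
  3 left: {7,8,9}→1
  4 left: {4,7,8,9}→1  {5,7,8,9}→1  {6,7,8,9}→1
  5 left: {3,5,7,8,9}→1  {4,5,7,8,9}→2  {4,6,7,8,9}→2  {5,6,7,8,9}→2
  6 left: {3,4,5,7,8,9}→3  {3,5,6,7,8,9}→3  {4,5,6,7,8,9}→6
  7 left: {3,4,5,6,7,8,9}→12
  8 left: {2,3,4,5,6,7,8,9}→12
  placing 0:j first → 12 extensions

12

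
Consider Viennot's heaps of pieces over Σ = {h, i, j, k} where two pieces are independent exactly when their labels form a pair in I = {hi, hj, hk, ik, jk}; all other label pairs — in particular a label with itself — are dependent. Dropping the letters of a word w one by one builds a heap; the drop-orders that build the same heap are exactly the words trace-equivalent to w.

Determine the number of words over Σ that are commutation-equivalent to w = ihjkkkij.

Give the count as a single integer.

#0=i has no predecessor
#1=h has no predecessor
#2=j depends on [0:i]
#3=k has no predecessor
#4=k depends on [3:k]
#5=k depends on [4:k]
#6=i depends on [2:j]
#7=j depends on [6:i]
sources: [0:i, 1:h, 3:k]
N(rest) = Σ N(rest − s) over sources s of rest; N(one piece) = 1:
  size 1 → [1]=1  [5]=1  [7]=1
  size 2 → [1,5]=2  [1,7]=2  [4,5]=1  [5,7]=2  [6,7]=1
  size 3 → [1,4,5]=3  [1,5,7]=6  [1,6,7]=3  [2,6,7]=1  [3,4,5]=1  [4,5,7]=3  [5,6,7]=3
  size 4 → [0,2,6,7]=1  [1,2,6,7]=4  [1,3,4,5]=4  [1,4,5,7]=12  [1,5,6,7]=12  [2,5,6,7]=4  [3,4,5,7]=4  [4,5,6,7]=6
  size 5 → [0,1,2,6,7]=5  [0,2,5,6,7]=5  [1,2,5,6,7]=20  [1,3,4,5,7]=20  [1,4,5,6,7]=30  [2,4,5,6,7]=10  [3,4,5,6,7]=10
  size 6 → [0,1,2,5,6,7]=30  [0,2,4,5,6,7]=15  [1,2,4,5,6,7]=60  [1,3,4,5,6,7]=60  [2,3,4,5,6,7]=20
  first=0(i) contributes 140
  first=1(h) contributes 35
  first=3(k) contributes 105
|[w]| = 280

280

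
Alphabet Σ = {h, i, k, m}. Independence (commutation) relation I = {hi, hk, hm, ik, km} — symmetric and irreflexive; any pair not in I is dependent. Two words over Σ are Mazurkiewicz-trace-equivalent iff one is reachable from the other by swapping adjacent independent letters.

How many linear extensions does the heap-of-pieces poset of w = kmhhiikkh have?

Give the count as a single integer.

1680

#0=k has no predecessor
#1=m has no predecessor
#2=h has no predecessor
#3=h depends on [2:h]
#4=i depends on [1:m]
#5=i depends on [4:i]
#6=k depends on [0:k]
#7=k depends on [6:k]
#8=h depends on [3:h]
sources: [0:k, 1:m, 2:h]
N(rest) = Σ N(rest − s) over sources s of rest; N(one piece) = 1:
  size 1 → [5]=1  [7]=1  [8]=1
  size 2 → [3,8]=1  [4,5]=1  [5,7]=2  [5,8]=2  [6,7]=1  [7,8]=2
  size 3 → [0,6,7]=1  [1,4,5]=1  [2,3,8]=1  [3,5,8]=3  [3,7,8]=3  [4,5,7]=3  [4,5,8]=3  [5,6,7]=3  [5,7,8]=6  [6,7,8]=3
  size 4 → [0,5,6,7]=4  [0,6,7,8]=4  [1,4,5,7]=4  [1,4,5,8]=4  [2,3,5,8]=4  [2,3,7,8]=4  [3,4,5,8]=6  [3,5,7,8]=12  [3,6,7,8]=6  [4,5,6,7]=6  [4,5,7,8]=12  [5,6,7,8]=12
  size 5 → [0,3,6,7,8]=10  [0,4,5,6,7]=10  [0,5,6,7,8]=20  [1,3,4,5,8]=10  [1,4,5,6,7]=10  [1,4,5,7,8]=20  [2,3,4,5,8]=10  [2,3,5,7,8]=20  [2,3,6,7,8]=10  [3,4,5,7,8]=30  [3,5,6,7,8]=30  [4,5,6,7,8]=30
  size 6 → [0,1,4,5,6,7]=20  [0,2,3,6,7,8]=20  [0,3,5,6,7,8]=60  [0,4,5,6,7,8]=60  [1,2,3,4,5,8]=20  [1,3,4,5,7,8]=60  [1,4,5,6,7,8]=60  [2,3,4,5,7,8]=60  [2,3,5,6,7,8]=60  [3,4,5,6,7,8]=90
  size 7 → [0,1,4,5,6,7,8]=140  [0,2,3,5,6,7,8]=140  [0,3,4,5,6,7,8]=210  [1,2,3,4,5,7,8]=140  [1,3,4,5,6,7,8]=210  [2,3,4,5,6,7,8]=210
  first=0(k) contributes 560
  first=1(m) contributes 560
  first=2(h) contributes 560
|[w]| = 1680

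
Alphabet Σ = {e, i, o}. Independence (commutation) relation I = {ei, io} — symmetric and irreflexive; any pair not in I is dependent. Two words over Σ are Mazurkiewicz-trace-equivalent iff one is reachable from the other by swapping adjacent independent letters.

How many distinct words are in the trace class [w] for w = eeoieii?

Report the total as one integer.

35

0(e) covers ∅
1(e) covers 0:e
2(o) covers 1:e
3(i) covers ∅
4(e) covers 2:o
5(i) covers 3:i
6(i) covers 5:i
floor of heap: 0:e, 3:i
completions by unplaced set U, small U first (add the entries for U minus each lowest piece of U):
  |U|=1: {4}:1  {6}:1
  |U|=2: {2,4}:1  {4,6}:2  {5,6}:1
  |U|=3: {1,2,4}:1  {2,4,6}:3  {3,5,6}:1  {4,5,6}:3
  |U|=4: {0,1,2,4}:1  {1,2,4,6}:4  {2,4,5,6}:6  {3,4,5,6}:4
  |U|=5: {0,1,2,4,6}:5  {1,2,4,5,6}:10  {2,3,4,5,6}:10
  start at 0(e): 20
  start at 3(i): 15
sum over floor = 35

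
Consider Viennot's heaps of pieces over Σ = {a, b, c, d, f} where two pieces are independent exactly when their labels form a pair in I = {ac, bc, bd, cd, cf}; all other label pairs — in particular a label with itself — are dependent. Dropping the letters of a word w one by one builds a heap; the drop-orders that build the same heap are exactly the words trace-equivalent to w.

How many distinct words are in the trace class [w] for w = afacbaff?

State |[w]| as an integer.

8

piece 0:a — minimal
piece 1:f rests on {0:a}
piece 2:a rests on {1:f}
piece 3:c — minimal
piece 4:b rests on {2:a}
piece 5:a rests on {4:b}
piece 6:f rests on {5:a}
piece 7:f rests on {6:f}
minimal pieces: {0:a, 3:c}
ways to finish when only these pieces remain (= sum over removing one remaining piece with nothing left below it):
  1 left: {3}→1  {7}→1
  2 left: {3,7}→2  {6,7}→1
  3 left: {3,6,7}→3  {5,6,7}→1
  4 left: {3,5,6,7}→4  {4,5,6,7}→1
  5 left: {2,4,5,6,7}→1  {3,4,5,6,7}→5
  6 left: {1,2,4,5,6,7}→1  {2,3,4,5,6,7}→6
  placing 0:a first → 7 extensions
  placing 3:c first → 1 extensions
total linear extensions = 8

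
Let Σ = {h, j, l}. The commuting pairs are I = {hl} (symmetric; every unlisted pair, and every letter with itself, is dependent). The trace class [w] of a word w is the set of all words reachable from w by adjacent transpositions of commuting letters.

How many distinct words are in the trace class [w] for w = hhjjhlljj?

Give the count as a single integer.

0(h) covers ∅
1(h) covers 0:h
2(j) covers 1:h
3(j) covers 2:j
4(h) covers 3:j
5(l) covers 3:j
6(l) covers 5:l
7(j) covers 4:h, 6:l
8(j) covers 7:j
floor of heap: 0:h
completions by unplaced set U, small U first (add the entries for U minus each lowest piece of U):
  |U|=1: {8}:1
  |U|=2: {7,8}:1
  |U|=3: {4,7,8}:1  {6,7,8}:1
  |U|=4: {4,6,7,8}:2  {5,6,7,8}:1
  |U|=5: {4,5,6,7,8}:3
  |U|=6: {3,4,5,6,7,8}:3
  |U|=7: {2,3,4,5,6,7,8}:3
  start at 0(h): 3

3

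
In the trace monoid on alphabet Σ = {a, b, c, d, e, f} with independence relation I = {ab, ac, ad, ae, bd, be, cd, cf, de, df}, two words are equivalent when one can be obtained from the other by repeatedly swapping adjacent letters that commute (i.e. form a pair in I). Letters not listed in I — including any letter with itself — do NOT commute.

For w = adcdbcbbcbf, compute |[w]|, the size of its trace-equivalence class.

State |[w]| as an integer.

0(a) covers ∅
1(d) covers ∅
2(c) covers ∅
3(d) covers 1:d
4(b) covers 2:c
5(c) covers 4:b
6(b) covers 5:c
7(b) covers 6:b
8(c) covers 7:b
9(b) covers 8:c
10(f) covers 0:a, 9:b
floor of heap: 0:a, 1:d, 2:c
completions by unplaced set U, small U first (add the entries for U minus each lowest piece of U):
  |U|=1: {3}:1  {10}:1
  |U|=2: {0,10}:1  {1,3}:1  {3,10}:2  {9,10}:1
  |U|=3: {0,3,10}:3  {0,9,10}:2  {1,3,10}:3  {3,9,10}:3  {8,9,10}:1
  |U|=4: {0,1,3,10}:6  {0,3,9,10}:8  {0,8,9,10}:3  {1,3,9,10}:6  {3,8,9,10}:4  {7,8,9,10}:1
  |U|=5: {0,1,3,9,10}:20  {0,3,8,9,10}:15  {0,7,8,9,10}:4  {1,3,8,9,10}:10  {3,7,8,9,10}:5  {6,7,8,9,10}:1
  |U|=6: {0,1,3,8,9,10}:45  {0,3,7,8,9,10}:24  {0,6,7,8,9,10}:5  {1,3,7,8,9,10}:15  {3,6,7,8,9,10}:6  {5,6,7,8,9,10}:1
  |U|=7: {0,1,3,7,8,9,10}:84  {0,3,6,7,8,9,10}:35  {0,5,6,7,8,9,10}:6  {1,3,6,7,8,9,10}:21  {3,5,6,7,8,9,10}:7  {4,5,6,7,8,9,10}:1
  |U|=8: {0,1,3,6,7,8,9,10}:140  {0,3,5,6,7,8,9,10}:48  {0,4,5,6,7,8,9,10}:7  {1,3,5,6,7,8,9,10}:28  {2,4,5,6,7,8,9,10}:1  {3,4,5,6,7,8,9,10}:8
  |U|=9: {0,1,3,5,6,7,8,9,10}:216  {0,2,4,5,6,7,8,9,10}:8  {0,3,4,5,6,7,8,9,10}:63  {1,3,4,5,6,7,8,9,10}:36  {2,3,4,5,6,7,8,9,10}:9
  start at 0(a): 45
  start at 1(d): 80
  start at 2(c): 315
sum over floor = 440

440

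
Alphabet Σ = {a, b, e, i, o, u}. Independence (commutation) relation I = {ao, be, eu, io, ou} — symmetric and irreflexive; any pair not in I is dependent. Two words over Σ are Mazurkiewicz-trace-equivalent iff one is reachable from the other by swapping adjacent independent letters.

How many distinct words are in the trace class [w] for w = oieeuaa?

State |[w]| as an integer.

#0=o has no predecessor
#1=i has no predecessor
#2=e depends on [0:o, 1:i]
#3=e depends on [2:e]
#4=u depends on [1:i]
#5=a depends on [3:e, 4:u]
#6=a depends on [5:a]
sources: [0:o, 1:i]
N(rest) = Σ N(rest − s) over sources s of rest; N(one piece) = 1:
  size 1 → [6]=1
  size 2 → [5,6]=1
  size 3 → [3,5,6]=1  [4,5,6]=1
  size 4 → [2,3,5,6]=1  [3,4,5,6]=2
  size 5 → [0,2,3,5,6]=1  [2,3,4,5,6]=3
  first=0(o) contributes 3
  first=1(i) contributes 4
|[w]| = 7

7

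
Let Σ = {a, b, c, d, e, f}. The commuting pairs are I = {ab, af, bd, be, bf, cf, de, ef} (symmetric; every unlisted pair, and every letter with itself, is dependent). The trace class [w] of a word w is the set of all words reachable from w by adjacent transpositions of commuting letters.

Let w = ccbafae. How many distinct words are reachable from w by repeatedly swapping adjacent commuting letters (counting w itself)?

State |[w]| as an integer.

28

#0=c has no predecessor
#1=c depends on [0:c]
#2=b depends on [1:c]
#3=a depends on [1:c]
#4=f has no predecessor
#5=a depends on [3:a]
#6=e depends on [5:a]
sources: [0:c, 4:f]
N(rest) = Σ N(rest − s) over sources s of rest; N(one piece) = 1:
  size 1 → [2]=1  [4]=1  [6]=1
  size 2 → [2,4]=2  [2,6]=2  [4,6]=2  [5,6]=1
  size 3 → [2,4,6]=6  [2,5,6]=3  [3,5,6]=1  [4,5,6]=3
  size 4 → [2,3,5,6]=4  [2,4,5,6]=12  [3,4,5,6]=4
  size 5 → [1,2,3,5,6]=4  [2,3,4,5,6]=20
  first=0(c) contributes 24
  first=4(f) contributes 4
|[w]| = 28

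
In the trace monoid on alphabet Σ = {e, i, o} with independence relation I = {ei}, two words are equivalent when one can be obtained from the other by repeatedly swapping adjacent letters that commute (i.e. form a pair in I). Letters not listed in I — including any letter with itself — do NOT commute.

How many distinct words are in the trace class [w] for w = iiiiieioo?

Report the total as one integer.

7

piece 0:i — minimal
piece 1:i rests on {0:i}
piece 2:i rests on {1:i}
piece 3:i rests on {2:i}
piece 4:i rests on {3:i}
piece 5:e — minimal
piece 6:i rests on {4:i}
piece 7:o rests on {5:e, 6:i}
piece 8:o rests on {7:o}
minimal pieces: {0:i, 5:e}
ways to finish when only these pieces remain (= sum over removing one remaining piece with nothing left below it):
  1 left: {8}→1
  2 left: {7,8}→1
  3 left: {5,7,8}→1  {6,7,8}→1
  4 left: {4,6,7,8}→1  {5,6,7,8}→2
  5 left: {3,4,6,7,8}→1  {4,5,6,7,8}→3
  6 left: {2,3,4,6,7,8}→1  {3,4,5,6,7,8}→4
  7 left: {1,2,3,4,6,7,8}→1  {2,3,4,5,6,7,8}→5
  placing 0:i first → 6 extensions
  placing 5:e first → 1 extensions
total linear extensions = 7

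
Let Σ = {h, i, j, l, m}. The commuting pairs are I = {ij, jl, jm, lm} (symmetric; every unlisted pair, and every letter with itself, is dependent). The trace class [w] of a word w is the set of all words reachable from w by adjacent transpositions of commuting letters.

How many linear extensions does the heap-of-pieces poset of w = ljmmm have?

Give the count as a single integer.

piece 0:l — minimal
piece 1:j — minimal
piece 2:m — minimal
piece 3:m rests on {2:m}
piece 4:m rests on {3:m}
minimal pieces: {0:l, 1:j, 2:m}
ways to finish when only these pieces remain (= sum over removing one remaining piece with nothing left below it):
  1 left: {0}→1  {1}→1  {4}→1
  2 left: {0,1}→2  {0,4}→2  {1,4}→2  {3,4}→1
  3 left: {0,1,4}→6  {0,3,4}→3  {1,3,4}→3  {2,3,4}→1
  placing 0:l first → 4 extensions
  placing 1:j first → 4 extensions
  placing 2:m first → 12 extensions
total linear extensions = 20

20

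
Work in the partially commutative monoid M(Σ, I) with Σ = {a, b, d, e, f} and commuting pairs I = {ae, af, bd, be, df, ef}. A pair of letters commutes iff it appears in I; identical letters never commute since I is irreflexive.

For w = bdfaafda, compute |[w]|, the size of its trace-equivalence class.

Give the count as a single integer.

36

0(b) covers ∅
1(d) covers ∅
2(f) covers 0:b
3(a) covers 0:b, 1:d
4(a) covers 3:a
5(f) covers 2:f
6(d) covers 4:a
7(a) covers 6:d
floor of heap: 0:b, 1:d
completions by unplaced set U, small U first (add the entries for U minus each lowest piece of U):
  |U|=1: {5}:1  {7}:1
  |U|=2: {2,5}:1  {5,7}:2  {6,7}:1
  |U|=3: {2,5,7}:3  {4,6,7}:1  {5,6,7}:3
  |U|=4: {2,5,6,7}:6  {3,4,6,7}:1  {4,5,6,7}:4
  |U|=5: {1,3,4,6,7}:1  {2,4,5,6,7}:10  {3,4,5,6,7}:5
  |U|=6: {1,3,4,5,6,7}:6  {2,3,4,5,6,7}:15
  start at 0(b): 21
  start at 1(d): 15
sum over floor = 36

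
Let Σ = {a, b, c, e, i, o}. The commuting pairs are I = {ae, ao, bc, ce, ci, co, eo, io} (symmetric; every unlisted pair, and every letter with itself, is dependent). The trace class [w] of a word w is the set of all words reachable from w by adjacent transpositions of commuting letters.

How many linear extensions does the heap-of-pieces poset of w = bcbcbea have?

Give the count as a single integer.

0(b) covers ∅
1(c) covers ∅
2(b) covers 0:b
3(c) covers 1:c
4(b) covers 2:b
5(e) covers 4:b
6(a) covers 3:c, 4:b
floor of heap: 0:b, 1:c
completions by unplaced set U, small U first (add the entries for U minus each lowest piece of U):
  |U|=1: {5}:1  {6}:1
  |U|=2: {3,6}:1  {5,6}:2
  |U|=3: {1,3,6}:1  {3,5,6}:3  {4,5,6}:2
  |U|=4: {1,3,5,6}:4  {2,4,5,6}:2  {3,4,5,6}:5
  |U|=5: {0,2,4,5,6}:2  {1,3,4,5,6}:9  {2,3,4,5,6}:7
  start at 0(b): 16
  start at 1(c): 9
sum over floor = 25

25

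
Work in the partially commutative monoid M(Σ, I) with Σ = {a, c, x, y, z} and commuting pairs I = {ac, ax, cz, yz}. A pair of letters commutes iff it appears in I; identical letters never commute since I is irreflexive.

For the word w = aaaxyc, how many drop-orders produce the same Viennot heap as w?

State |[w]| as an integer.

#0=a has no predecessor
#1=a depends on [0:a]
#2=a depends on [1:a]
#3=x has no predecessor
#4=y depends on [2:a, 3:x]
#5=c depends on [4:y]
sources: [0:a, 3:x]
N(rest) = Σ N(rest − s) over sources s of rest; N(one piece) = 1:
  size 1 → [5]=1
  size 2 → [4,5]=1
  size 3 → [2,4,5]=1  [3,4,5]=1
  size 4 → [1,2,4,5]=1  [2,3,4,5]=2
  first=0(a) contributes 3
  first=3(x) contributes 1
|[w]| = 4

4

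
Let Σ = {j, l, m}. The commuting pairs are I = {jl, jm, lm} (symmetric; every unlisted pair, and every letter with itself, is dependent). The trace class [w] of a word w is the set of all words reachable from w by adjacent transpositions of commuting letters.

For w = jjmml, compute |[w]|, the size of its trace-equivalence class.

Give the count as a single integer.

#0=j has no predecessor
#1=j depends on [0:j]
#2=m has no predecessor
#3=m depends on [2:m]
#4=l has no predecessor
sources: [0:j, 2:m, 4:l]
N(rest) = Σ N(rest − s) over sources s of rest; N(one piece) = 1:
  size 1 → [1]=1  [3]=1  [4]=1
  size 2 → [0,1]=1  [1,3]=2  [1,4]=2  [2,3]=1  [3,4]=2
  size 3 → [0,1,3]=3  [0,1,4]=3  [1,2,3]=3  [1,3,4]=6  [2,3,4]=3
  first=0(j) contributes 12
  first=2(m) contributes 12
  first=4(l) contributes 6
|[w]| = 30

30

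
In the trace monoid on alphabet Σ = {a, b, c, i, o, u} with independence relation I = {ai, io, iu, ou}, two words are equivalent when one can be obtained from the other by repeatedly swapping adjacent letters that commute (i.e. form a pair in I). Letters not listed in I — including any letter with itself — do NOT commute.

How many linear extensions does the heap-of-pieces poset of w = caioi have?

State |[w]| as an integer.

6

#0=c has no predecessor
#1=a depends on [0:c]
#2=i depends on [0:c]
#3=o depends on [1:a]
#4=i depends on [2:i]
sources: [0:c]
N(rest) = Σ N(rest − s) over sources s of rest; N(one piece) = 1:
  size 1 → [3]=1  [4]=1
  size 2 → [1,3]=1  [2,4]=1  [3,4]=2
  size 3 → [1,3,4]=3  [2,3,4]=3
  first=0(c) contributes 6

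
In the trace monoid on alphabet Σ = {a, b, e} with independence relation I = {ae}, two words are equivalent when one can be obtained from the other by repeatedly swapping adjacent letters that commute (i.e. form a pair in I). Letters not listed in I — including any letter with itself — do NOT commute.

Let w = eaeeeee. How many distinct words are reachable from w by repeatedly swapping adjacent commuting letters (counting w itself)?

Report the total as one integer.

drop 0:e onto floor
drop 1:a onto floor
drop 2:e onto {0:e}
drop 3:e onto {2:e}
drop 4:e onto {3:e}
drop 5:e onto {4:e}
drop 6:e onto {5:e}
ground layer = {0:e, 1:a}
drop-orders for the pieces not yet dropped (sum over which currently-grounded one goes next):
  1 to go: {1} 1  {6} 1
  2 to go: {1,6} 2  {5,6} 1
  3 to go: {1,5,6} 3  {4,5,6} 1
  4 to go: {1,4,5,6} 4  {3,4,5,6} 1
  5 to go: {1,3,4,5,6} 5  {2,3,4,5,6} 1
  if 0:e drops first: 6 orders
  if 1:a drops first: 1 orders
heap linearizations: 7

7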